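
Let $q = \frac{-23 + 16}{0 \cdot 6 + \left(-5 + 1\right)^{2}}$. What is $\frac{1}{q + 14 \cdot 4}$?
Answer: $\frac{16}{889} \approx 0.017998$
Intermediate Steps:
$q = - \frac{7}{16}$ ($q = - \frac{7}{0 + \left(-4\right)^{2}} = - \frac{7}{0 + 16} = - \frac{7}{16} \approx -0.4375$)
$\frac{1}{q + 14 \cdot 4} = \frac{1}{- \frac{7}{16} + 14 \cdot 4} = \frac{1}{- \frac{7}{16} + 56} = \frac{1}{\frac{889}{16}} = \frac{16}{889}$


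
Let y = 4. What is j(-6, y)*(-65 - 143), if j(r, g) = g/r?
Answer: 416/3 ≈ 138.67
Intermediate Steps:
j(-6, y)*(-65 - 143) = (4/(-6))*(-65 - 143) = (4*(-⅙))*(-208) = -⅔*(-208) = 416/3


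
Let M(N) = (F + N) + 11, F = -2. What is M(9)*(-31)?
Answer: -558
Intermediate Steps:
M(N) = 9 + N (M(N) = (-2 + N) + 11 = 9 + N)
M(9)*(-31) = (9 + 9)*(-31) = 18*(-31) = -558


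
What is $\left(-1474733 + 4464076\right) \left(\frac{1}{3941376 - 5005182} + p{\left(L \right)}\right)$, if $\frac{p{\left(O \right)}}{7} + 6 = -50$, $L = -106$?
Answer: $- \frac{1246591762616879}{1063806} \approx -1.1718 \cdot 10^{9}$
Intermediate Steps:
$p{\left(O \right)} = -392$ ($p{\left(O \right)} = -42 + 7 \left(-50\right) = -42 - 350 = -392$)
$\left(-1474733 + 4464076\right) \left(\frac{1}{3941376 - 5005182} + p{\left(L \right)}\right) = \left(-1474733 + 4464076\right) \left(\frac{1}{3941376 - 5005182} - 392\right) = 2989343 \left(\frac{1}{-1063806} - 392\right) = 2989343 \left(- \frac{1}{1063806} - 392\right) = 2989343 \left(- \frac{417011953}{1063806}\right) = - \frac{1246591762616879}{1063806}$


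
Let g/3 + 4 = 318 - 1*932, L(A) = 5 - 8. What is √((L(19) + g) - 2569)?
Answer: I*√4426 ≈ 66.528*I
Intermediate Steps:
L(A) = -3
g = -1854 (g = -12 + 3*(318 - 1*932) = -12 + 3*(318 - 932) = -12 + 3*(-614) = -12 - 1842 = -1854)
√((L(19) + g) - 2569) = √((-3 - 1854) - 2569) = √(-1857 - 2569) = √(-4426) = I*√4426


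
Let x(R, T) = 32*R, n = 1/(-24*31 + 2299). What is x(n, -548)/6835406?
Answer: 16/5314528165 ≈ 3.0106e-9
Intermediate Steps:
n = 1/1555 (n = 1/(-744 + 2299) = 1/1555 ≈ 0.00064309)
x(n, -548)/6835406 = (32*(1/1555))/6835406 = (32/1555)*(1/6835406) = 16/5314528165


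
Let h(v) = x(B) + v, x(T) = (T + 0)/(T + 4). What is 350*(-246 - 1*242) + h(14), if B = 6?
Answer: -853927/5 ≈ -1.7079e+5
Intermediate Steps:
x(T) = T/(4 + T)
h(v) = ⅗ + v (h(v) = 6/(4 + 6) + v = 6/10 + v = 6*(⅒) + v = ⅗ + v)
350*(-246 - 1*242) + h(14) = 350*(-246 - 1*242) + (⅗ + 14) = 350*(-246 - 242) + 73/5 = 350*(-488) + 73/5 = -170800 + 73/5 = -853927/5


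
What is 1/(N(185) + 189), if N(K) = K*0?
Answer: 1/189 ≈ 0.0052910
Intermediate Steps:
N(K) = 0
1/(N(185) + 189) = 1/(0 + 189) = 1/189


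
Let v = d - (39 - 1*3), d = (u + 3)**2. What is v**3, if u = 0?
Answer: -19683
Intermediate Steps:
d = 9 (d = (0 + 3)**2 = 3**2 = 9)
v = -27 (v = 9 - (39 - 1*3) = 9 - (39 - 3) = 9 - 1*36 = 9 - 36 = -27)
v**3 = (-27)**3 = -19683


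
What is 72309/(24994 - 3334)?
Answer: 24103/7220 ≈ 3.3384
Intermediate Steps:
72309/(24994 - 3334) = 72309/21660 = 72309*(1/21660) = 24103/7220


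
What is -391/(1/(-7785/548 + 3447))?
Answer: -735537861/548 ≈ -1.3422e+6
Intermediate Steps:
-391/(1/(-7785/548 + 3447)) = -391/(1/(1881171/548)) = -391/548/1881171 = -391*1881171/548 = -735537861/548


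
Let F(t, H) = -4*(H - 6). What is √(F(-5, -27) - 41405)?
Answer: I*√41273 ≈ 203.16*I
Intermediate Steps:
F(t, H) = 24 - 4*H (F(t, H) = -4*(-6 + H) = 24 - 4*H)
√(F(-5, -27) - 41405) = √((24 - 4*(-27)) - 41405) = √((24 + 108) - 41405) = √(132 - 41405) = √(-41273) = I*√41273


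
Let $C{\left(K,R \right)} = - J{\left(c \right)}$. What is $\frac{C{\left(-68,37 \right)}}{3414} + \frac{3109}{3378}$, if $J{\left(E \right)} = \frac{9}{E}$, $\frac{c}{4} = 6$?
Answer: $\frac{14150479}{15376656} \approx 0.92026$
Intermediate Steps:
$c = 24$ ($c = 4 \cdot 6 = 24$)
$C{\left(K,R \right)} = - \frac{3}{8}$ ($C{\left(K,R \right)} = - \frac{9}{24} = \left(-1\right) \frac{3}{8} = - \frac{3}{8}$)
$\frac{C{\left(-68,37 \right)}}{3414} + \frac{3109}{3378} = - \frac{3}{8 \cdot 3414} + \frac{3109}{3378} = \left(- \frac{3}{8}\right) \frac{1}{3414} + 3109 \cdot \frac{1}{3378} = - \frac{1}{9104} + \frac{3109}{3378} = \frac{14150479}{15376656}$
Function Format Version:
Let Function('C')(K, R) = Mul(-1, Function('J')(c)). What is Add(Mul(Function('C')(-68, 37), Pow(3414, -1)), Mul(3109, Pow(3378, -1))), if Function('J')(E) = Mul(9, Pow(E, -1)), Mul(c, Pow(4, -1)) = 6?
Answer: Rational(14150479, 15376656) ≈ 0.92026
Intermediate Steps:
c = 24 (c = Mul(4, 6) = 24)
Function('C')(K, R) = Rational(-3, 8) (Function('C')(K, R) = Mul(-1, Mul(9, Pow(24, -1))) = Mul(-1, Mul(9, Rational(1, 24))) = Mul(-1, Rational(3, 8)) = Rational(-3, 8))
Add(Mul(Function('C')(-68, 37), Pow(3414, -1)), Mul(3109, Pow(3378, -1))) = Add(Mul(Rational(-3, 8), Pow(3414, -1)), Mul(3109, Pow(3378, -1))) = Add(Mul(Rational(-3, 8), Rational(1, 3414)), Mul(3109, Rational(1, 3378))) = Add(Rational(-1, 9104), Rational(3109, 3378)) = Rational(14150479, 15376656)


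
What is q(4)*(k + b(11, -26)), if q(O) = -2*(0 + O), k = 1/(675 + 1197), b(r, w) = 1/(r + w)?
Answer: 619/1170 ≈ 0.52906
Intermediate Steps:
k = 1/1872 ≈ 0.00053419
q(O) = -2*O
q(4)*(k + b(11, -26)) = (-2*4)*(1/1872 + 1/(11 - 26)) = -8*(1/1872 + 1/(-15)) = -8*(1/1872 - 1/15) = -8*(-619/9360) = 619/1170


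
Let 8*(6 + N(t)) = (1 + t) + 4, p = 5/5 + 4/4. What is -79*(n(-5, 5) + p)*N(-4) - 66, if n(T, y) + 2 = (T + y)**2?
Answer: -66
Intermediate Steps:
p = 2 (p = 5*(1/5) + 4*(1/4) = 1 + 1 = 2)
N(t) = -43/8 + t/8 (N(t) = -6 + ((1 + t) + 4)/8 = -6 + (5 + t)/8 = -6 + (5/8 + t/8) = -43/8 + t/8)
n(T, y) = -2 + (T + y)**2
-79*(n(-5, 5) + p)*N(-4) - 66 = -79*((-2 + (-5 + 5)**2) + 2)*(-43/8 + (1/8)*(-4)) - 66 = -79*((-2 + 0**2) + 2)*(-43/8 - 1/2) - 66 = -79*((-2 + 0) + 2)*(-47)/8 - 66 = -79*(-2 + 2)*(-47)/8 - 66 = -0*(-47)/8 - 66 = -79*0 - 66 = 0 - 66 = -66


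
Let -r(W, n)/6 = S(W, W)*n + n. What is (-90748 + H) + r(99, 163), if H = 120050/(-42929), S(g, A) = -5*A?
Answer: 16844532686/42929 ≈ 3.9238e+5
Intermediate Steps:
H = -120050/42929 (H = 120050*(-1/42929) = -120050/42929 ≈ -2.7965)
r(W, n) = -6*n + 30*W*n (r(W, n) = -6*((-5*W)*n + n) = -6*(-5*W*n + n) = -6*(n - 5*W*n) = -6*n + 30*W*n)
(-90748 + H) + r(99, 163) = (-90748 - 120050/42929) + 6*163*(-1 + 5*99) = -3895840942/42929 + 6*163*(-1 + 495) = -3895840942/42929 + 6*163*494 = -3895840942/42929 + 483132 = 16844532686/42929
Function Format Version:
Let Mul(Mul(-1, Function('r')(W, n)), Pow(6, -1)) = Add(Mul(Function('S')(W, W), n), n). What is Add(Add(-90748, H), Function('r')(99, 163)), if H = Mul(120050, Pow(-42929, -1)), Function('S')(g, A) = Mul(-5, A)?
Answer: Rational(16844532686, 42929) ≈ 3.9238e+5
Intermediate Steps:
H = Rational(-120050, 42929) (H = Mul(120050, Rational(-1, 42929)) = Rational(-120050, 42929) ≈ -2.7965)
Function('r')(W, n) = Add(Mul(-6, n), Mul(30, W, n)) (Function('r')(W, n) = Mul(-6, Add(Mul(Mul(-5, W), n), n)) = Mul(-6, Add(Mul(-5, W, n), n)) = Mul(-6, Add(n, Mul(-5, W, n))) = Add(Mul(-6, n), Mul(30, W, n)))
Add(Add(-90748, H), Function('r')(99, 163)) = Add(Add(-90748, Rational(-120050, 42929)), Mul(6, 163, Add(-1, Mul(5, 99)))) = Add(Rational(-3895840942, 42929), Mul(6, 163, Add(-1, 495))) = Add(Rational(-3895840942, 42929), Mul(6, 163, 494)) = Add(Rational(-3895840942, 42929), 483132) = Rational(16844532686, 42929)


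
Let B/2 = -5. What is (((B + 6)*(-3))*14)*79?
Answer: 13272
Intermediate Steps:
B = -10 (B = 2*(-5) = -10)
(((B + 6)*(-3))*14)*79 = (((-10 + 6)*(-3))*14)*79 = (-4*(-3)*14)*79 = (12*14)*79 = 168*79 = 13272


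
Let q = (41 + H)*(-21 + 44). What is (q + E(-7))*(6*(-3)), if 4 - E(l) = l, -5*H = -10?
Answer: -18000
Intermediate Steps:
H = 2 (H = -1/5*(-10) = 2)
E(l) = 4 - l
q = 989 (q = (41 + 2)*(-21 + 44) = 43*23 = 989)
(q + E(-7))*(6*(-3)) = (989 + (4 - 1*(-7)))*(6*(-3)) = (989 + (4 + 7))*(-18) = (989 + 11)*(-18) = 1000*(-18) = -18000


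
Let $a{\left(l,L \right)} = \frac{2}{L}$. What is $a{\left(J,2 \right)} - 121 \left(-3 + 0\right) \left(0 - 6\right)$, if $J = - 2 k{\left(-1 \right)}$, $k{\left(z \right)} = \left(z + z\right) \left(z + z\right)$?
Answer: $-2177$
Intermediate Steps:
$k{\left(z \right)} = 4 z^{2}$ ($k{\left(z \right)} = 2 z 2 z = 4 z^{2}$)
$J = -8$ ($J = - 2 \cdot 4 \left(-1\right)^{2} = - 2 \cdot 4 \cdot 1 = \left(-2\right) 4 = -8$)
$a{\left(J,2 \right)} - 121 \left(-3 + 0\right) \left(0 - 6\right) = \frac{2}{2} - 121 \left(-3 + 0\right) \left(0 - 6\right) = 2 \cdot \frac{1}{2} - 121 \left(- 3 \left(0 - 6\right)\right) = 1 - 121 \left(\left(-3\right) \left(-6\right)\right) = 1 - 2178 = -2177$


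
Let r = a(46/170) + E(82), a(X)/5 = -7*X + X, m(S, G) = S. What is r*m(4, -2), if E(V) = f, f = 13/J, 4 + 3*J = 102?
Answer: -25722/833 ≈ -30.879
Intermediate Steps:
J = 98/3 (J = -4/3 + (⅓)*102 = -4/3 + 34 = 98/3 ≈ 32.667)
f = 39/98 (f = 13/(98/3) = 13*(3/98) = 39/98 ≈ 0.39796)
a(X) = -30*X (a(X) = 5*(-7*X + X) = 5*(-6*X) = -30*X)
E(V) = 39/98
r = -12861/1666 (r = -1380/170 + 39/98 = -30*23/85 + 39/98 = -138/17 + 39/98 = -12861/1666 ≈ -7.7197)
r*m(4, -2) = -12861/1666*4 = -25722/833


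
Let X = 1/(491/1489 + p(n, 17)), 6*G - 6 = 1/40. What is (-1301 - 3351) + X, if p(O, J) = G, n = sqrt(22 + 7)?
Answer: -2217199868/476689 ≈ -4651.3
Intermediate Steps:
n = sqrt(29) ≈ 5.3852
G = 241/240 (G = 1 + (1/6)/40 = 1 + (1/6)*(1/40) = 1 + 1/240 = 241/240 ≈ 1.0042)
p(O, J) = 241/240
X = 357360/476689 (X = 1/(491/1489 + 241/240) = 1/(476689/357360) = 357360/476689 ≈ 0.74967)
(-1301 - 3351) + X = (-1301 - 3351) + 357360/476689 = -4652 + 357360/476689 = -2217199868/476689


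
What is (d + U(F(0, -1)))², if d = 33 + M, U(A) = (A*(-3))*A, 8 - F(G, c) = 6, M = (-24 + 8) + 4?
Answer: 81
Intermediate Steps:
M = -12 (M = -16 + 4 = -12)
F(G, c) = 2 (F(G, c) = 8 - 1*6 = 8 - 6 = 2)
U(A) = -3*A² (U(A) = (-3*A)*A = -3*A²)
d = 21 (d = 33 - 12 = 21)
(d + U(F(0, -1)))² = (21 - 3*2²)² = (21 - 3*4)² = (21 - 12)² = 9² = 81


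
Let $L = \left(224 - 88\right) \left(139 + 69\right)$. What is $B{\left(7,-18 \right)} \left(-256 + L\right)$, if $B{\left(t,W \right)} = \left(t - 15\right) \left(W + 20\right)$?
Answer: $-448512$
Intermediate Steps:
$L = 28288$ ($L = 136 \cdot 208 = 28288$)
$B{\left(t,W \right)} = \left(-15 + t\right) \left(20 + W\right)$
$B{\left(7,-18 \right)} \left(-256 + L\right) = \left(-300 - -270 + 20 \cdot 7 - 126\right) \left(-256 + 28288\right) = \left(-300 + 270 + 140 - 126\right) 28032 = \left(-16\right) 28032 = -448512$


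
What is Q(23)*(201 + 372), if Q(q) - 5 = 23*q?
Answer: 305982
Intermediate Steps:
Q(q) = 5 + 23*q
Q(23)*(201 + 372) = (5 + 23*23)*(201 + 372) = (5 + 529)*573 = 534*573 = 305982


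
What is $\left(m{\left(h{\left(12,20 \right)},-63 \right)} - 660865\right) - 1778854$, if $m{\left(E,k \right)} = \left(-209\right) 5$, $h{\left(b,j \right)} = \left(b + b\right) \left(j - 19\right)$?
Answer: $-2440764$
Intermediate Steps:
$h{\left(b,j \right)} = 2 b \left(-19 + j\right)$
$m{\left(E,k \right)} = -1045$
$\left(m{\left(h{\left(12,20 \right)},-63 \right)} - 660865\right) - 1778854 = \left(-1045 - 660865\right) - 1778854 = -661910 - 1778854 = -2440764$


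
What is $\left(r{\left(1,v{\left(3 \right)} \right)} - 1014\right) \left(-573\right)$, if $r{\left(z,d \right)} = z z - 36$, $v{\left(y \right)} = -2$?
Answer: $601077$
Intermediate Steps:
$r{\left(z,d \right)} = -36 + z^{2}$ ($r{\left(z,d \right)} = z^{2} - 36 = -36 + z^{2}$)
$\left(r{\left(1,v{\left(3 \right)} \right)} - 1014\right) \left(-573\right) = \left(\left(-36 + 1^{2}\right) - 1014\right) \left(-573\right) = \left(\left(-36 + 1\right) - 1014\right) \left(-573\right) = \left(-35 - 1014\right) \left(-573\right) = \left(-1049\right) \left(-573\right) = 601077$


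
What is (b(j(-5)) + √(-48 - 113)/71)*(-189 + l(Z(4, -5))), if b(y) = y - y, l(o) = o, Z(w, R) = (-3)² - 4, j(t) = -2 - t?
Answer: -184*I*√161/71 ≈ -32.883*I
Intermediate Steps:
Z(w, R) = 5 (Z(w, R) = 9 - 4 = 5)
b(y) = 0
(b(j(-5)) + √(-48 - 113)/71)*(-189 + l(Z(4, -5))) = (0 + √(-48 - 113)/71)*(-189 + 5) = (0 + √(-161)*(1/71))*(-184) = (0 + (I*√161)*(1/71))*(-184) = (0 + I*√161/71)*(-184) = (I*√161/71)*(-184) = -184*I*√161/71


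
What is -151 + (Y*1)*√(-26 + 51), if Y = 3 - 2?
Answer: -146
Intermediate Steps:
Y = 1
-151 + (Y*1)*√(-26 + 51) = -151 + (1*1)*√(-26 + 51) = -151 + 1*√25 = -151 + 1*5 = -151 + 5 = -146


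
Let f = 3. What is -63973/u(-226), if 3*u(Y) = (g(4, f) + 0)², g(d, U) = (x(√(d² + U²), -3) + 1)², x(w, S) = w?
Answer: -63973/432 ≈ -148.09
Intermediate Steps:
g(d, U) = (1 + √(U² + d²))² (g(d, U) = (√(d² + U²) + 1)² = (√(U² + d²) + 1)² = (1 + √(U² + d²))²)
u(Y) = 432 (u(Y) = ((1 + √(3² + 4²))² + 0)²/3 = ((1 + √(9 + 16))² + 0)²/3 = ((1 + √25)² + 0)²/3 = ((1 + 5)² + 0)²/3 = (6² + 0)²/3 = (36 + 0)²/3 = (⅓)*36² = (⅓)*1296 = 432)
-63973/u(-226) = -63973/432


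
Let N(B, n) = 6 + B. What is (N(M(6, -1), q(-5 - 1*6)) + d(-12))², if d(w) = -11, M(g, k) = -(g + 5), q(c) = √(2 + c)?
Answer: 256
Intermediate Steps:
M(g, k) = -5 - g (M(g, k) = -(5 + g) = -5 - g)
(N(M(6, -1), q(-5 - 1*6)) + d(-12))² = ((6 + (-5 - 1*6)) - 11)² = ((6 + (-5 - 6)) - 11)² = ((6 - 11) - 11)² = (-5 - 11)² = (-16)² = 256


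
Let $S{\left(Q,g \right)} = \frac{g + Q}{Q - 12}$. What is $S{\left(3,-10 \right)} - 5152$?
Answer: $- \frac{46361}{9} \approx -5151.2$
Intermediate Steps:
$S{\left(Q,g \right)} = \frac{Q + g}{-12 + Q}$
$S{\left(3,-10 \right)} - 5152 = \frac{3 - 10}{-12 + 3} - 5152 = \frac{1}{-9} \left(-7\right) - 5152 = \left(- \frac{1}{9}\right) \left(-7\right) - 5152 = \frac{7}{9} - 5152 = - \frac{46361}{9}$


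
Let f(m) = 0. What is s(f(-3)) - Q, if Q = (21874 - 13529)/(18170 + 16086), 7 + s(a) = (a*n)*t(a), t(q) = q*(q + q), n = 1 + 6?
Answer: -248137/34256 ≈ -7.2436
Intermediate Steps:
n = 7
t(q) = 2*q**2 (t(q) = q*(2*q) = 2*q**2)
s(a) = -7 + 14*a**3 (s(a) = -7 + (a*7)*(2*a**2) = -7 + (7*a)*(2*a**2) = -7 + 14*a**3)
Q = 8345/34256 ≈ 0.24361
s(f(-3)) - Q = (-7 + 14*0**3) - 1*8345/34256 = (-7 + 14*0) - 8345/34256 = (-7 + 0) - 8345/34256 = -7 - 8345/34256 = -248137/34256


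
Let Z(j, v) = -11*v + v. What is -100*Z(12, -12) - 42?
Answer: -12042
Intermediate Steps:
Z(j, v) = -10*v
-100*Z(12, -12) - 42 = -(-1000)*(-12) - 42 = -100*120 - 42 = -12000 - 42 = -12042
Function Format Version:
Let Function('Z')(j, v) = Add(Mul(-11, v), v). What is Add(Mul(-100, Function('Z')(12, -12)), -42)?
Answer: -12042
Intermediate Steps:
Function('Z')(j, v) = Mul(-10, v)
Add(Mul(-100, Function('Z')(12, -12)), -42) = Add(Mul(-100, Mul(-10, -12)), -42) = Add(Mul(-100, 120), -42) = Add(-12000, -42) = -12042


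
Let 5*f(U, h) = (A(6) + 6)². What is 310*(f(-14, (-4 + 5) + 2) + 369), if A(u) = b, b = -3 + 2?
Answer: 115940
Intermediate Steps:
b = -1
A(u) = -1
f(U, h) = 5 (f(U, h) = (-1 + 6)²/5 = (⅕)*5² = (⅕)*25 = 5)
310*(f(-14, (-4 + 5) + 2) + 369) = 310*(5 + 369) = 310*374 = 115940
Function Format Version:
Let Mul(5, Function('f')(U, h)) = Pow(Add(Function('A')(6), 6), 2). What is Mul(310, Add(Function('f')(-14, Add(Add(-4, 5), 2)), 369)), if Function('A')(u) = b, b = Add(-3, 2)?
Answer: 115940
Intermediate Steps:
b = -1
Function('A')(u) = -1
Function('f')(U, h) = 5 (Function('f')(U, h) = Mul(Rational(1, 5), Pow(Add(-1, 6), 2)) = Mul(Rational(1, 5), Pow(5, 2)) = Mul(Rational(1, 5), 25) = 5)
Mul(310, Add(Function('f')(-14, Add(Add(-4, 5), 2)), 369)) = Mul(310, Add(5, 369)) = Mul(310, 374) = 115940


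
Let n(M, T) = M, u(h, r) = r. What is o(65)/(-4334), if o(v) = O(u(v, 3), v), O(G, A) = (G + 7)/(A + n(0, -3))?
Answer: -1/28171 ≈ -3.5497e-5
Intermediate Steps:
O(G, A) = (7 + G)/A (O(G, A) = (G + 7)/(A + 0) = (7 + G)/A)
o(v) = 10/v (o(v) = (7 + 3)/v = 10/v)
o(65)/(-4334) = (10/65)/(-4334) = (10*(1/65))*(-1/4334) = (2/13)*(-1/4334) = -1/28171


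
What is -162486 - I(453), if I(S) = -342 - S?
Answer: -161691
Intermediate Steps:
-162486 - I(453) = -162486 - (-342 - 1*453) = -162486 - (-342 - 453) = -162486 - 1*(-795) = -162486 + 795 = -161691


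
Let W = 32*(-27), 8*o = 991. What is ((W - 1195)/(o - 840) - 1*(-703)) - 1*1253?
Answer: -3134478/5729 ≈ -547.13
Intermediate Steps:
o = 991/8 (o = (⅛)*991 = 991/8 ≈ 123.88)
W = -864
((W - 1195)/(o - 840) - 1*(-703)) - 1*1253 = ((-864 - 1195)/(991/8 - 840) - 1*(-703)) - 1*1253 = (-2059/(-5729/8) + 703) - 1253 = (-2059*(-8/5729) + 703) - 1253 = (16472/5729 + 703) - 1253 = 4043959/5729 - 1253 = -3134478/5729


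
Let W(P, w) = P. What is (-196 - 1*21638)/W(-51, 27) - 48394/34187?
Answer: 14587664/34187 ≈ 426.70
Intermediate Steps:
(-196 - 1*21638)/W(-51, 27) - 48394/34187 = (-196 - 1*21638)/(-51) - 48394/34187 = (-196 - 21638)*(-1/51) - 48394*1/34187 = -21834*(-1/51) - 48394/34187 = 7278/17 - 48394/34187 = 14587664/34187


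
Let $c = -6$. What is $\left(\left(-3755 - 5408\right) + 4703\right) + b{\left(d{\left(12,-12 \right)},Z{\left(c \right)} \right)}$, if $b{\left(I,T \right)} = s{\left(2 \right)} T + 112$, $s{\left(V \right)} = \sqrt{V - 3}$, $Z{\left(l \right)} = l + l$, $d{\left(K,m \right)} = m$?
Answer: $-4348 - 12 i \approx -4348.0 - 12.0 i$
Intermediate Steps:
$Z{\left(l \right)} = 2 l$
$s{\left(V \right)} = \sqrt{-3 + V}$
$b{\left(I,T \right)} = 112 + i T$ ($b{\left(I,T \right)} = \sqrt{-3 + 2} T + 112 = \sqrt{-1} T + 112 = i T + 112 = 112 + i T$)
$\left(\left(-3755 - 5408\right) + 4703\right) + b{\left(d{\left(12,-12 \right)},Z{\left(c \right)} \right)} = \left(\left(-3755 - 5408\right) + 4703\right) + \left(112 + i 2 \left(-6\right)\right) = \left(-9163 + 4703\right) + \left(112 + i \left(-12\right)\right) = -4460 + \left(112 - 12 i\right) = -4348 - 12 i$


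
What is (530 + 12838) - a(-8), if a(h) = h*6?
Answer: 13416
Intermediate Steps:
a(h) = 6*h
(530 + 12838) - a(-8) = (530 + 12838) - 6*(-8) = 13368 - 1*(-48) = 13368 + 48 = 13416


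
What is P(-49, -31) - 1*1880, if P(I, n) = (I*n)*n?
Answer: -48969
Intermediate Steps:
P(I, n) = I*n**2
P(-49, -31) - 1*1880 = -49*(-31)**2 - 1*1880 = -49*961 - 1880 = -47089 - 1880 = -48969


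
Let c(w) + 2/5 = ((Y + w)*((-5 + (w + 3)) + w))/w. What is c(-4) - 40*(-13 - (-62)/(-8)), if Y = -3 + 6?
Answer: 8271/10 ≈ 827.10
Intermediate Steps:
Y = 3
c(w) = -⅖ + (-2 + 2*w)*(3 + w)/w (c(w) = -⅖ + ((3 + w)*((-5 + (w + 3)) + w))/w = -⅖ + ((3 + w)*((-5 + (3 + w)) + w))/w = -⅖ + ((3 + w)*((-2 + w) + w))/w = -⅖ + ((3 + w)*(-2 + 2*w))/w = -⅖ + ((-2 + 2*w)*(3 + w))/w = -⅖ + (-2 + 2*w)*(3 + w)/w)
c(-4) - 40*(-13 - (-62)/(-8)) = (18/5 - 6/(-4) + 2*(-4)) - 40*(-13 - (-62)/(-8)) = (18/5 - 6*(-¼) - 8) - 40*(-13 - (-62)*(-1)/8) = (18/5 + 3/2 - 8) - 40*(-13 - 1*31/4) = -29/10 - 40*(-13 - 31/4) = -29/10 - 40*(-83/4) = -29/10 + 830 = 8271/10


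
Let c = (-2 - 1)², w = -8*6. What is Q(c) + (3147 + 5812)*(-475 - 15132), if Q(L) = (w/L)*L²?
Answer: -139823545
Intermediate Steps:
w = -48
c = 9 (c = (-3)² = 9)
Q(L) = -48*L (Q(L) = (-48/L)*L² = -48*L)
Q(c) + (3147 + 5812)*(-475 - 15132) = -48*9 + (3147 + 5812)*(-475 - 15132) = -432 + 8959*(-15607) = -432 - 139823113 = -139823545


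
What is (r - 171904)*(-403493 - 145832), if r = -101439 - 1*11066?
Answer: 156232973925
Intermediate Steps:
r = -112505 (r = -101439 - 11066 = -112505)
(r - 171904)*(-403493 - 145832) = (-112505 - 171904)*(-403493 - 145832) = -284409*(-549325) = 156232973925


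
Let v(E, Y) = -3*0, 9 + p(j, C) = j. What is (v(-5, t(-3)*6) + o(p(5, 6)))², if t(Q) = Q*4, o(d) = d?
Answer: 16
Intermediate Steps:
p(j, C) = -9 + j
t(Q) = 4*Q
v(E, Y) = 0
(v(-5, t(-3)*6) + o(p(5, 6)))² = (0 + (-9 + 5))² = (0 - 4)² = (-4)² = 16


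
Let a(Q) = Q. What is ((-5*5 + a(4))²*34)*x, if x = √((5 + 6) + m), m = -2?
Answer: 44982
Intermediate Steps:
x = 3 (x = √((5 + 6) - 2) = √(11 - 2) = √9 = 3)
((-5*5 + a(4))²*34)*x = ((-5*5 + 4)²*34)*3 = ((-25 + 4)²*34)*3 = ((-21)²*34)*3 = (441*34)*3 = 14994*3 = 44982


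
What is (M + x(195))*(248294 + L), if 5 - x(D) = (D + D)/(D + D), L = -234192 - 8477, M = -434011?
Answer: -2441289375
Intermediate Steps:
L = -242669
x(D) = 4 (x(D) = 5 - (D + D)/(D + D) = 5 - 2*D/(2*D) = 5 - 2*D*1/(2*D) = 5 - 1*1 = 5 - 1 = 4)
(M + x(195))*(248294 + L) = (-434011 + 4)*(248294 - 242669) = -434007*5625 = -2441289375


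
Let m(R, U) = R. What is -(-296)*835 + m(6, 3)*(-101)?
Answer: 246554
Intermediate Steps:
-(-296)*835 + m(6, 3)*(-101) = -(-296)*835 + 6*(-101) = -296*(-835) - 606 = 247160 - 606 = 246554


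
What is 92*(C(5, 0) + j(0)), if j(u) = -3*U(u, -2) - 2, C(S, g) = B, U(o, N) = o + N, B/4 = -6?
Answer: -1840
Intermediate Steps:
B = -24 (B = 4*(-6) = -24)
U(o, N) = N + o
C(S, g) = -24
j(u) = 4 - 3*u (j(u) = -3*(-2 + u) - 2 = (6 - 3*u) - 2 = 4 - 3*u)
92*(C(5, 0) + j(0)) = 92*(-24 + (4 - 3*0)) = 92*(-24 + (4 + 0)) = 92*(-24 + 4) = 92*(-20) = -1840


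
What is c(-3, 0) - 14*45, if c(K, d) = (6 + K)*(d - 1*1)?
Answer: -633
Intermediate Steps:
c(K, d) = (-1 + d)*(6 + K) (c(K, d) = (6 + K)*(d - 1) = (6 + K)*(-1 + d) = (-1 + d)*(6 + K))
c(-3, 0) - 14*45 = (-6 - 1*(-3) + 6*0 - 3*0) - 14*45 = (-6 + 3 + 0 + 0) - 630 = -3 - 630 = -633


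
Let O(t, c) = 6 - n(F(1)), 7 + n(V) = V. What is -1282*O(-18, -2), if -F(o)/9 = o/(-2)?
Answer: -10897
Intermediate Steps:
F(o) = 9*o/2 (F(o) = -9*o/(-2) = -9*o*(-1)/2 = -(-9)*o/2 = 9*o/2)
n(V) = -7 + V
O(t, c) = 17/2 (O(t, c) = 6 - (-7 + (9/2)*1) = 6 - (-7 + 9/2) = 6 - 1*(-5/2) = 6 + 5/2 = 17/2)
-1282*O(-18, -2) = -1282*17/2 = -10897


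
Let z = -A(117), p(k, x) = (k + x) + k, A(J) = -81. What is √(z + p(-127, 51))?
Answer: I*√122 ≈ 11.045*I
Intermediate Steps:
p(k, x) = x + 2*k
z = 81 (z = -1*(-81) = 81)
√(z + p(-127, 51)) = √(81 + (51 + 2*(-127))) = √(81 + (51 - 254)) = √(81 - 203) = √(-122) = I*√122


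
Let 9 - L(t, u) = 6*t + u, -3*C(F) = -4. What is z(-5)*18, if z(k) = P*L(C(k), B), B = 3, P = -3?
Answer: 108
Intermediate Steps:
C(F) = 4/3 (C(F) = -1/3*(-4) = 4/3)
L(t, u) = 9 - u - 6*t (L(t, u) = 9 - (6*t + u) = 9 - (u + 6*t) = 9 + (-u - 6*t) = 9 - u - 6*t)
z(k) = 6 (z(k) = -3*(9 - 1*3 - 6*4/3) = -3*(9 - 3 - 8) = -3*(-2) = 6)
z(-5)*18 = 6*18 = 108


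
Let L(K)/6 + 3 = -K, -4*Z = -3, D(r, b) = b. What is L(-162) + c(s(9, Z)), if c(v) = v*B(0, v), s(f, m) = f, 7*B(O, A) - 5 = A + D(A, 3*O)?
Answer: 972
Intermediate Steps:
B(O, A) = 5/7 + A/7 + 3*O/7 (B(O, A) = 5/7 + (A + 3*O)/7 = 5/7 + (A/7 + 3*O/7) = 5/7 + A/7 + 3*O/7)
Z = ¾ (Z = -¼*(-3) = ¾ ≈ 0.75000)
c(v) = v*(5/7 + v/7) (c(v) = v*(5/7 + v/7 + (3/7)*0) = v*(5/7 + v/7 + 0) = v*(5/7 + v/7))
L(K) = -18 - 6*K (L(K) = -18 + 6*(-K) = -18 - 6*K)
L(-162) + c(s(9, Z)) = (-18 - 6*(-162)) + (⅐)*9*(5 + 9) = (-18 + 972) + (⅐)*9*14 = 954 + 18 = 972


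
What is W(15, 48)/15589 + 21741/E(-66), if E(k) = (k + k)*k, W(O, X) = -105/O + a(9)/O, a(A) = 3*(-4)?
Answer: 564754159/226352280 ≈ 2.4950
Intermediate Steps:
a(A) = -12
W(O, X) = -117/O (W(O, X) = -105/O - 12/O = -117/O)
E(k) = 2*k² (E(k) = (2*k)*k = 2*k²)
W(15, 48)/15589 + 21741/E(-66) = -117/15/15589 + 21741/((2*(-66)²)) = -117*1/15*(1/15589) + 21741/((2*4356)) = -39/5*1/15589 + 21741/8712 = -39/77945 + 21741*(1/8712) = -39/77945 + 7247/2904 = 564754159/226352280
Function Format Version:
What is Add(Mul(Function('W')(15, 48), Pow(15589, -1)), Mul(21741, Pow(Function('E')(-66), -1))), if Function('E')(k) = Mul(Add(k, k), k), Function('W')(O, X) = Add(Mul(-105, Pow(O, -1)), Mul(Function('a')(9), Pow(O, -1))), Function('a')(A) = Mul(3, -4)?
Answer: Rational(564754159, 226352280) ≈ 2.4950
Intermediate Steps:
Function('a')(A) = -12
Function('W')(O, X) = Mul(-117, Pow(O, -1)) (Function('W')(O, X) = Add(Mul(-105, Pow(O, -1)), Mul(-12, Pow(O, -1))) = Mul(-117, Pow(O, -1)))
Function('E')(k) = Mul(2, Pow(k, 2)) (Function('E')(k) = Mul(Mul(2, k), k) = Mul(2, Pow(k, 2)))
Add(Mul(Function('W')(15, 48), Pow(15589, -1)), Mul(21741, Pow(Function('E')(-66), -1))) = Add(Mul(Mul(-117, Pow(15, -1)), Pow(15589, -1)), Mul(21741, Pow(Mul(2, Pow(-66, 2)), -1))) = Add(Mul(Mul(-117, Rational(1, 15)), Rational(1, 15589)), Mul(21741, Pow(Mul(2, 4356), -1))) = Add(Mul(Rational(-39, 5), Rational(1, 15589)), Mul(21741, Pow(8712, -1))) = Add(Rational(-39, 77945), Mul(21741, Rational(1, 8712))) = Add(Rational(-39, 77945), Rational(7247, 2904)) = Rational(564754159, 226352280)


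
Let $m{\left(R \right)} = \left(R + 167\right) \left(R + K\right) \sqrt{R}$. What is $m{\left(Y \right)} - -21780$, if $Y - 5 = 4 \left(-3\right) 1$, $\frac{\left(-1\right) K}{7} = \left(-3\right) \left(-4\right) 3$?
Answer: $21780 - 41440 i \sqrt{7} \approx 21780.0 - 1.0964 \cdot 10^{5} i$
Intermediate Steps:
$K = -252$ ($K = - 7 \left(-3\right) \left(-4\right) 3 = - 7 \cdot 12 \cdot 3 = \left(-7\right) 36 = -252$)
$Y = -7$ ($Y = 5 + 4 \left(-3\right) 1 = 5 - 12 = -7$)
$m{\left(R \right)} = \sqrt{R} \left(-252 + R\right) \left(167 + R\right)$ ($m{\left(R \right)} = \left(R + 167\right) \left(R - 252\right) \sqrt{R} = \left(167 + R\right) \left(-252 + R\right) \sqrt{R} = \left(-252 + R\right) \left(167 + R\right) \sqrt{R} = \sqrt{R} \left(-252 + R\right) \left(167 + R\right)$)
$m{\left(Y \right)} - -21780 = \sqrt{-7} \left(-42084 + \left(-7\right)^{2} - -595\right) - -21780 = i \sqrt{7} \left(-42084 + 49 + 595\right) + 21780 = i \sqrt{7} \left(-41440\right) + 21780 = - 41440 i \sqrt{7} + 21780 = 21780 - 41440 i \sqrt{7}$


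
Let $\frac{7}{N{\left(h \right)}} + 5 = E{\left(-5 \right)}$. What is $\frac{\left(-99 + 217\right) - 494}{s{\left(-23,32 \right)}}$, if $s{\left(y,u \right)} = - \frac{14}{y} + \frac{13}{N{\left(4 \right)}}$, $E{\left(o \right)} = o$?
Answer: $\frac{15134}{723} \approx 20.932$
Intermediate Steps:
$N{\left(h \right)} = - \frac{7}{10}$ ($N{\left(h \right)} = \frac{7}{-5 - 5} = \frac{7}{-10} = 7 \left(- \frac{1}{10}\right) = - \frac{7}{10}$)
$s{\left(y,u \right)} = - \frac{130}{7} - \frac{14}{y}$ ($s{\left(y,u \right)} = - \frac{14}{y} + \frac{13}{- \frac{7}{10}} = - \frac{14}{y} + 13 \left(- \frac{10}{7}\right) = - \frac{14}{y} - \frac{130}{7} = - \frac{130}{7} - \frac{14}{y}$)
$\frac{\left(-99 + 217\right) - 494}{s{\left(-23,32 \right)}} = \frac{\left(-99 + 217\right) - 494}{- \frac{130}{7} - \frac{14}{-23}} = \frac{118 - 494}{- \frac{130}{7} - - \frac{14}{23}} = - \frac{376}{- \frac{130}{7} + \frac{14}{23}} = - \frac{376}{- \frac{2892}{161}} = \left(-376\right) \left(- \frac{161}{2892}\right) = \frac{15134}{723}$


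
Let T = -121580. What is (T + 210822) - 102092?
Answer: -12850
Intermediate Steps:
(T + 210822) - 102092 = (-121580 + 210822) - 102092 = 89242 - 102092 = -12850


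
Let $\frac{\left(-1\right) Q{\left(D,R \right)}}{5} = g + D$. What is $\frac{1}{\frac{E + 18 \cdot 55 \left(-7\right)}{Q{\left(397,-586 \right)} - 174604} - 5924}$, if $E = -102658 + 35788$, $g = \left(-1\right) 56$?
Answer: $- \frac{176309}{1044380716} \approx -0.00016882$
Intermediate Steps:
$g = -56$
$E = -66870$
$Q{\left(D,R \right)} = 280 - 5 D$ ($Q{\left(D,R \right)} = - 5 \left(-56 + D\right) = 280 - 5 D$)
$\frac{1}{\frac{E + 18 \cdot 55 \left(-7\right)}{Q{\left(397,-586 \right)} - 174604} - 5924} = \frac{1}{\frac{-66870 + 18 \cdot 55 \left(-7\right)}{\left(280 - 1985\right) - 174604} - 5924} = \frac{1}{\frac{-66870 + 990 \left(-7\right)}{\left(280 - 1985\right) - 174604} - 5924} = \frac{1}{\frac{-66870 - 6930}{-1705 - 174604} - 5924} = \frac{1}{- \frac{73800}{-176309} - 5924} = \frac{1}{\left(-73800\right) \left(- \frac{1}{176309}\right) - 5924} = \frac{1}{\frac{73800}{176309} - 5924} = \frac{1}{- \frac{1044380716}{176309}} = - \frac{176309}{1044380716}$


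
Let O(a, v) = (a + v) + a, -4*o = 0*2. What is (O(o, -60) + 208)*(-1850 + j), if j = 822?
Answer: -152144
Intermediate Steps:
o = 0 (o = -0*2 = -¼*0 = 0)
O(a, v) = v + 2*a
(O(o, -60) + 208)*(-1850 + j) = ((-60 + 2*0) + 208)*(-1850 + 822) = ((-60 + 0) + 208)*(-1028) = (-60 + 208)*(-1028) = 148*(-1028) = -152144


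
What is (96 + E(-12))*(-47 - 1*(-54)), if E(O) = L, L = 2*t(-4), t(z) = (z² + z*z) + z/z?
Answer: 1134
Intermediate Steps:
t(z) = 1 + 2*z² (t(z) = (z² + z²) + 1 = 2*z² + 1 = 1 + 2*z²)
L = 66 (L = 2*(1 + 2*(-4)²) = 2*(1 + 2*16) = 2*(1 + 32) = 2*33 = 66)
E(O) = 66
(96 + E(-12))*(-47 - 1*(-54)) = (96 + 66)*(-47 - 1*(-54)) = 162*(-47 + 54) = 162*7 = 1134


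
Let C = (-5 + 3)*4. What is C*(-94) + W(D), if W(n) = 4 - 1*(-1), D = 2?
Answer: 757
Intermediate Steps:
W(n) = 5 (W(n) = 4 + 1 = 5)
C = -8 (C = -2*4 = -8)
C*(-94) + W(D) = -8*(-94) + 5 = 752 + 5 = 757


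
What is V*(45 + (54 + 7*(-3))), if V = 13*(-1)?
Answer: -1014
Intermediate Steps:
V = -13
V*(45 + (54 + 7*(-3))) = -13*(45 + (54 + 7*(-3))) = -13*(45 + (54 - 21)) = -13*(45 + 33) = -13*78 = -1014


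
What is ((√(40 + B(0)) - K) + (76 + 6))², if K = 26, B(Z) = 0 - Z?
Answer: 3176 + 224*√10 ≈ 3884.4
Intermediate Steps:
B(Z) = -Z
((√(40 + B(0)) - K) + (76 + 6))² = ((√(40 - 1*0) - 1*26) + (76 + 6))² = ((√(40 + 0) - 26) + 82)² = ((√40 - 26) + 82)² = ((2*√10 - 26) + 82)² = ((-26 + 2*√10) + 82)² = (56 + 2*√10)²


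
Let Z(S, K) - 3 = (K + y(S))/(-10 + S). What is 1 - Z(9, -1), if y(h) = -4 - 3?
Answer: -10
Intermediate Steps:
y(h) = -7
Z(S, K) = 3 + (-7 + K)/(-10 + S) (Z(S, K) = 3 + (K - 7)/(-10 + S) = 3 + (-7 + K)/(-10 + S))
1 - Z(9, -1) = 1 - (-37 - 1 + 3*9)/(-10 + 9) = 1 - (-37 - 1 + 27)/(-1) = 1 - (-1)*(-11) = 1 - 1*11 = 1 - 11 = -10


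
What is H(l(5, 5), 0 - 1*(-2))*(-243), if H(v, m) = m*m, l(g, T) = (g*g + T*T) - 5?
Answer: -972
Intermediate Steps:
l(g, T) = -5 + T² + g² (l(g, T) = (g² + T²) - 5 = (T² + g²) - 5 = -5 + T² + g²)
H(v, m) = m²
H(l(5, 5), 0 - 1*(-2))*(-243) = (0 - 1*(-2))²*(-243) = (0 + 2)²*(-243) = 2²*(-243) = 4*(-243) = -972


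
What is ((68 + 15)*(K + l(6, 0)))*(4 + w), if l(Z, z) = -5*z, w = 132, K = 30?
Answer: 338640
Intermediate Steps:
((68 + 15)*(K + l(6, 0)))*(4 + w) = ((68 + 15)*(30 - 5*0))*(4 + 132) = (83*(30 + 0))*136 = (83*30)*136 = 2490*136 = 338640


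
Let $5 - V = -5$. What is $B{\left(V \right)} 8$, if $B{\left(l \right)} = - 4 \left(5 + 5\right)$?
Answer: $-320$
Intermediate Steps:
$V = 10$ ($V = 5 - -5 = 5 + 5 = 10$)
$B{\left(l \right)} = -40$ ($B{\left(l \right)} = \left(-4\right) 10 = -40$)
$B{\left(V \right)} 8 = \left(-40\right) 8 = -320$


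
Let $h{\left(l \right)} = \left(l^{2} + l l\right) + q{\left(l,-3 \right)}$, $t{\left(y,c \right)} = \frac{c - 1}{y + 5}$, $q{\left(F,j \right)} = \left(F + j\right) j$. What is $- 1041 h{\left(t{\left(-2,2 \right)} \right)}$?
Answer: $- \frac{25678}{3} \approx -8559.3$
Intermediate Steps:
$q{\left(F,j \right)} = j \left(F + j\right)$
$t{\left(y,c \right)} = \frac{-1 + c}{5 + y}$
$h{\left(l \right)} = 9 - 3 l + 2 l^{2}$ ($h{\left(l \right)} = \left(l^{2} + l l\right) - 3 \left(l - 3\right) = \left(l^{2} + l^{2}\right) - 3 \left(-3 + l\right) = 2 l^{2} - \left(-9 + 3 l\right) = 9 - 3 l + 2 l^{2}$)
$- 1041 h{\left(t{\left(-2,2 \right)} \right)} = - 1041 \left(9 - 3 \frac{-1 + 2}{5 - 2} + 2 \left(\frac{-1 + 2}{5 - 2}\right)^{2}\right) = - 1041 \left(9 - 3 \cdot \frac{1}{3} \cdot 1 + 2 \left(\frac{1}{3} \cdot 1\right)^{2}\right) = - 1041 \left(9 - 1 + \frac{2}{9}\right) = \left(-1041\right) \frac{74}{9} = - \frac{25678}{3}$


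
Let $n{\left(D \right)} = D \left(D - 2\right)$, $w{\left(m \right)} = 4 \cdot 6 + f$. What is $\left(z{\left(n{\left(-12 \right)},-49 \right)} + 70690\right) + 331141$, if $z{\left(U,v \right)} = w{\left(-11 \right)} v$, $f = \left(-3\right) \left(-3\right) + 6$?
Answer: $399920$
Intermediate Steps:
$f = 15$ ($f = 9 + 6 = 15$)
$w{\left(m \right)} = 39$ ($w{\left(m \right)} = 4 \cdot 6 + 15 = 24 + 15 = 39$)
$n{\left(D \right)} = D \left(-2 + D\right)$
$z{\left(U,v \right)} = 39 v$
$\left(z{\left(n{\left(-12 \right)},-49 \right)} + 70690\right) + 331141 = \left(39 \left(-49\right) + 70690\right) + 331141 = \left(-1911 + 70690\right) + 331141 = 68779 + 331141 = 399920$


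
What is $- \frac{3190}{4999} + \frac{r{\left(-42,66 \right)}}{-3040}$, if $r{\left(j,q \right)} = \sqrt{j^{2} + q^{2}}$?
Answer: $- \frac{3190}{4999} - \frac{3 \sqrt{170}}{1520} \approx -0.66386$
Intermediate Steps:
$- \frac{3190}{4999} + \frac{r{\left(-42,66 \right)}}{-3040} = - \frac{3190}{4999} + \frac{\sqrt{\left(-42\right)^{2} + 66^{2}}}{-3040} = \left(-3190\right) \frac{1}{4999} + \sqrt{1764 + 4356} \left(- \frac{1}{3040}\right) = - \frac{3190}{4999} + \sqrt{6120} \left(- \frac{1}{3040}\right) = - \frac{3190}{4999} + 6 \sqrt{170} \left(- \frac{1}{3040}\right) = - \frac{3190}{4999} - \frac{3 \sqrt{170}}{1520}$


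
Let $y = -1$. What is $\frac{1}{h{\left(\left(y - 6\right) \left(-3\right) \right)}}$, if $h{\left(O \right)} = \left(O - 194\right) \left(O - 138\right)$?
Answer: $\frac{1}{20241} \approx 4.9405 \cdot 10^{-5}$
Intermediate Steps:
$h{\left(O \right)} = \left(-194 + O\right) \left(-138 + O\right)$
$\frac{1}{h{\left(\left(y - 6\right) \left(-3\right) \right)}} = \frac{1}{26772 + \left(\left(-1 - 6\right) \left(-3\right)\right)^{2} - 332 \left(-1 - 6\right) \left(-3\right)} = \frac{1}{26772 + \left(\left(-7\right) \left(-3\right)\right)^{2} - 332 \left(\left(-7\right) \left(-3\right)\right)} = \frac{1}{26772 + 21^{2} - 6972} = \frac{1}{26772 + 441 - 6972} = \frac{1}{20241}$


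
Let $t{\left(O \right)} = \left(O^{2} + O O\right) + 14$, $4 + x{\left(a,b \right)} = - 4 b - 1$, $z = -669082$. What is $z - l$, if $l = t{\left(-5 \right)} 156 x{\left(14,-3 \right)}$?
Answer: $-738970$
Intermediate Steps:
$x{\left(a,b \right)} = -5 - 4 b$ ($x{\left(a,b \right)} = -4 - \left(1 + 4 b\right) = -5 - 4 b$)
$t{\left(O \right)} = 14 + 2 O^{2}$ ($t{\left(O \right)} = \left(O^{2} + O^{2}\right) + 14 = 2 O^{2} + 14 = 14 + 2 O^{2}$)
$l = 69888$ ($l = \left(14 + 2 \left(-5\right)^{2}\right) 156 \left(-5 - -12\right) = \left(14 + 2 \cdot 25\right) 156 \left(-5 + 12\right) = \left(14 + 50\right) 156 \cdot 7 = 64 \cdot 156 \cdot 7 = 9984 \cdot 7 = 69888$)
$z - l = -669082 - 69888 = -738970$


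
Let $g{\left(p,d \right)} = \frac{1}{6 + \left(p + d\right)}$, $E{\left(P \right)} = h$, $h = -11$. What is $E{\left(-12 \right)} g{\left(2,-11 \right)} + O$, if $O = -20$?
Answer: $- \frac{49}{3} \approx -16.333$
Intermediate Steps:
$E{\left(P \right)} = -11$
$g{\left(p,d \right)} = \frac{1}{6 + d + p}$ ($g{\left(p,d \right)} = \frac{1}{6 + \left(d + p\right)} = \frac{1}{6 + d + p}$)
$E{\left(-12 \right)} g{\left(2,-11 \right)} + O = - \frac{11}{6 - 11 + 2} - 20 = - \frac{11}{-3} - 20 = \left(-11\right) \left(- \frac{1}{3}\right) - 20 = \frac{11}{3} - 20 = - \frac{49}{3}$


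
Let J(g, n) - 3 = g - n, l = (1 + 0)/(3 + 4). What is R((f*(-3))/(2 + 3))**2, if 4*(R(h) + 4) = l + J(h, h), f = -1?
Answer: 2025/196 ≈ 10.332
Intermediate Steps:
l = 1/7 ≈ 0.14286
J(g, n) = 3 + g - n (J(g, n) = 3 + (g - n) = 3 + g - n)
R(h) = -45/14 (R(h) = -4 + (1/7 + (3 + h - h))/4 = -4 + (1/7 + 3)/4 = -4 + (1/4)*(22/7) = -4 + 11/14 = -45/14)
R((f*(-3))/(2 + 3))**2 = (-45/14)**2 = 2025/196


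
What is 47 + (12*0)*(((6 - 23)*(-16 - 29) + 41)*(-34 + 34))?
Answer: 47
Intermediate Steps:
47 + (12*0)*(((6 - 23)*(-16 - 29) + 41)*(-34 + 34)) = 47 + 0*((-17*(-45) + 41)*0) = 47 + 0*((765 + 41)*0) = 47 + 0*(806*0) = 47 + 0*0 = 47 + 0 = 47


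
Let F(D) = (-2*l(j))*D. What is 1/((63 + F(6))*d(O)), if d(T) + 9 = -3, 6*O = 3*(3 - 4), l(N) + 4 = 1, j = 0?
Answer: -1/1188 ≈ -0.00084175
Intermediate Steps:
l(N) = -3 (l(N) = -4 + 1 = -3)
O = -½ (O = (3*(3 - 4))/6 = (3*(-1))/6 = (⅙)*(-3) = -½ ≈ -0.50000)
d(T) = -12 (d(T) = -9 - 3 = -12)
F(D) = 6*D (F(D) = (-2*(-3))*D = 6*D)
1/((63 + F(6))*d(O)) = 1/((63 + 6*6)*(-12)) = 1/((63 + 36)*(-12)) = 1/(99*(-12)) = 1/(-1188) = -1/1188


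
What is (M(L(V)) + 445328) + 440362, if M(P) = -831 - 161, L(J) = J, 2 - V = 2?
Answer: 884698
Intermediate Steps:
V = 0 (V = 2 - 1*2 = 2 - 2 = 0)
M(P) = -992
(M(L(V)) + 445328) + 440362 = (-992 + 445328) + 440362 = 444336 + 440362 = 884698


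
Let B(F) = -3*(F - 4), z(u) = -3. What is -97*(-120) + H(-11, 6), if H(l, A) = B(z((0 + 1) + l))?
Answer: 11661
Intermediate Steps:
B(F) = 12 - 3*F (B(F) = -3*(-4 + F) = 12 - 3*F)
H(l, A) = 21 (H(l, A) = 12 - 3*(-3) = 12 + 9 = 21)
-97*(-120) + H(-11, 6) = -97*(-120) + 21 = 11640 + 21 = 11661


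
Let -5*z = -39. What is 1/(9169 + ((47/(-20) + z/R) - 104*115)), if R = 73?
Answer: -292/815627 ≈ -0.00035801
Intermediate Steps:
z = 39/5 (z = -⅕*(-39) = 39/5 ≈ 7.8000)
1/(9169 + ((47/(-20) + z/R) - 104*115)) = 1/(9169 + ((47/(-20) + (39/5)/73) - 104*115)) = 1/(9169 + ((47*(-1/20) + (39/5)*(1/73)) - 11960)) = 1/(9169 + ((-47/20 + 39/365) - 11960)) = 1/(9169 + (-655/292 - 11960)) = 1/(9169 - 3492975/292) = 1/(-815627/292) = -292/815627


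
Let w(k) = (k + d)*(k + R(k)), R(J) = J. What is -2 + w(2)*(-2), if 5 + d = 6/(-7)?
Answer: 202/7 ≈ 28.857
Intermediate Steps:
d = -41/7 (d = -5 + 6/(-7) = -5 + 6*(-⅐) = -5 - 6/7 = -41/7 ≈ -5.8571)
w(k) = 2*k*(-41/7 + k) (w(k) = (k - 41/7)*(k + k) = (-41/7 + k)*(2*k) = 2*k*(-41/7 + k))
-2 + w(2)*(-2) = -2 + ((2/7)*2*(-41 + 7*2))*(-2) = -2 + ((2/7)*2*(-41 + 14))*(-2) = -2 + ((2/7)*2*(-27))*(-2) = -2 - 108/7*(-2) = -2 + 216/7 = 202/7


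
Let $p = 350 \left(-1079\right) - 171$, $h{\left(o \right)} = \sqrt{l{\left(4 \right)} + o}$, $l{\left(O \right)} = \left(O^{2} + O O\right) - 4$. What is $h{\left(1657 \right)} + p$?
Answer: $-377821 + \sqrt{1685} \approx -3.7778 \cdot 10^{5}$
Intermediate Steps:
$l{\left(O \right)} = -4 + 2 O^{2}$ ($l{\left(O \right)} = \left(O^{2} + O^{2}\right) - 4 = 2 O^{2} - 4 = -4 + 2 O^{2}$)
$h{\left(o \right)} = \sqrt{28 + o}$ ($h{\left(o \right)} = \sqrt{\left(-4 + 2 \cdot 4^{2}\right) + o} = \sqrt{\left(-4 + 2 \cdot 16\right) + o} = \sqrt{\left(-4 + 32\right) + o} = \sqrt{28 + o}$)
$p = -377821$ ($p = -377650 - 171 = -377821$)
$h{\left(1657 \right)} + p = \sqrt{28 + 1657} - 377821 = \sqrt{1685} - 377821 = -377821 + \sqrt{1685}$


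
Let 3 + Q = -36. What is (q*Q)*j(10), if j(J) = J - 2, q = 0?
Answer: 0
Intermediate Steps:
Q = -39 (Q = -3 - 36 = -39)
j(J) = -2 + J
(q*Q)*j(10) = (0*(-39))*(-2 + 10) = 0*8 = 0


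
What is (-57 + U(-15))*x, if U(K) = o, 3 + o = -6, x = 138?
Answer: -9108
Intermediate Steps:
o = -9 (o = -3 - 6 = -9)
U(K) = -9
(-57 + U(-15))*x = (-57 - 9)*138 = -66*138 = -9108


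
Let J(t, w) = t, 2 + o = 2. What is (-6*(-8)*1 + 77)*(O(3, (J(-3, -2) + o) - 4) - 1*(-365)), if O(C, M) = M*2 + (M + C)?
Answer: 43375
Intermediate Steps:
o = 0 (o = -2 + 2 = 0)
O(C, M) = C + 3*M (O(C, M) = 2*M + (C + M) = C + 3*M)
(-6*(-8)*1 + 77)*(O(3, (J(-3, -2) + o) - 4) - 1*(-365)) = (-6*(-8)*1 + 77)*((3 + 3*((-3 + 0) - 4)) - 1*(-365)) = (48*1 + 77)*((3 + 3*(-3 - 4)) + 365) = (48 + 77)*((3 + 3*(-7)) + 365) = 125*((3 - 21) + 365) = 125*(-18 + 365) = 125*347 = 43375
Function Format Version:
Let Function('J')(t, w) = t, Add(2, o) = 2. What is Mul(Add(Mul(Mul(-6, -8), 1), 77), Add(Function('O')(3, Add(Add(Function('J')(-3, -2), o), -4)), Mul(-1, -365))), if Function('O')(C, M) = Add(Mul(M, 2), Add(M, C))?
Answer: 43375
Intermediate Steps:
o = 0 (o = Add(-2, 2) = 0)
Function('O')(C, M) = Add(C, Mul(3, M)) (Function('O')(C, M) = Add(Mul(2, M), Add(C, M)) = Add(C, Mul(3, M)))
Mul(Add(Mul(Mul(-6, -8), 1), 77), Add(Function('O')(3, Add(Add(Function('J')(-3, -2), o), -4)), Mul(-1, -365))) = Mul(Add(Mul(Mul(-6, -8), 1), 77), Add(Add(3, Mul(3, Add(Add(-3, 0), -4))), Mul(-1, -365))) = Mul(Add(Mul(48, 1), 77), Add(Add(3, Mul(3, Add(-3, -4))), 365)) = Mul(Add(48, 77), Add(Add(3, Mul(3, -7)), 365)) = Mul(125, Add(Add(3, -21), 365)) = Mul(125, Add(-18, 365)) = Mul(125, 347) = 43375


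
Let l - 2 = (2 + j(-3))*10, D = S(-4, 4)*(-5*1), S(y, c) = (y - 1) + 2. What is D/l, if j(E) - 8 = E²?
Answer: 5/64 ≈ 0.078125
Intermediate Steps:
S(y, c) = 1 + y (S(y, c) = (-1 + y) + 2 = 1 + y)
j(E) = 8 + E²
D = 15 (D = (1 - 4)*(-5*1) = -3*(-5) = 15)
l = 192 (l = 2 + (2 + (8 + (-3)²))*10 = 2 + (2 + (8 + 9))*10 = 2 + (2 + 17)*10 = 2 + 19*10 = 2 + 190 = 192)
D/l = 15/192 = 15*(1/192) = 5/64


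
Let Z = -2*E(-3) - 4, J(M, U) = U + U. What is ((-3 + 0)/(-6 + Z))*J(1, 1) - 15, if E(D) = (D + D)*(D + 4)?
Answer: -18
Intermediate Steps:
J(M, U) = 2*U
E(D) = 2*D*(4 + D) (E(D) = (2*D)*(4 + D) = 2*D*(4 + D))
Z = 8 (Z = -4*(-3)*(4 - 3) - 4 = -4*(-3) - 4 = -2*(-6) - 4 = 12 - 4 = 8)
((-3 + 0)/(-6 + Z))*J(1, 1) - 15 = ((-3 + 0)/(-6 + 8))*(2*1) - 15 = -3/2*2 - 15 = -3 - 15 = -18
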